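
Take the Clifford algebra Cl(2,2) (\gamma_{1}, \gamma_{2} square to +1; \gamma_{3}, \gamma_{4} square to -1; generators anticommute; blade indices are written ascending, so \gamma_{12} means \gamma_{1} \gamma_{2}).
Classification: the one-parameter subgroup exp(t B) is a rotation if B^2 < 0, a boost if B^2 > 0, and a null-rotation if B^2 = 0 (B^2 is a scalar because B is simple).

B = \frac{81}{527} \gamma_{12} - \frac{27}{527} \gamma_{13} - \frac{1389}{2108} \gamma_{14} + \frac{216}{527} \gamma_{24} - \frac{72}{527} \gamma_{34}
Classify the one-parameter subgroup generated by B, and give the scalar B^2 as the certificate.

B^2 term by term: the squares give (\frac{81}{527})^2*(\gamma_{12})^2 + (-\frac{27}{527})^2*(\gamma_{13})^2 + (-\frac{1389}{2108})^2*(\gamma_{14})^2 + (\frac{216}{527})^2*(\gamma_{24})^2 + (-\frac{72}{527})^2*(\gamma_{34})^2 = \frac{6561}{277729}*(-1) + \frac{729}{277729}*(+1) + \frac{1929321}{4443664}*(+1) + \frac{46656}{277729}*(+1) + \frac{5184}{277729}*(-1) = \frac{9}{16} (each basis 2-blade squares to minus the product of its generators' squares); cross terms between blades sharing an index anticommute and cancel; the commuting (index-disjoint) pairs give grade-4 terms 2*c*c'*(blade product), which cancel blade by blade — \gamma_{1234}: -\frac{11664}{277729} + \frac{11664}{277729} = 0 — confirming B is simple. So B^2 = \frac{9}{16}.
Answer: boost, certificate B^2 = \frac{9}{16}. Note: conjugating B changes its blade decomposition but never the scalar B^2 = \frac{9}{16}, whose sign settles the classification.


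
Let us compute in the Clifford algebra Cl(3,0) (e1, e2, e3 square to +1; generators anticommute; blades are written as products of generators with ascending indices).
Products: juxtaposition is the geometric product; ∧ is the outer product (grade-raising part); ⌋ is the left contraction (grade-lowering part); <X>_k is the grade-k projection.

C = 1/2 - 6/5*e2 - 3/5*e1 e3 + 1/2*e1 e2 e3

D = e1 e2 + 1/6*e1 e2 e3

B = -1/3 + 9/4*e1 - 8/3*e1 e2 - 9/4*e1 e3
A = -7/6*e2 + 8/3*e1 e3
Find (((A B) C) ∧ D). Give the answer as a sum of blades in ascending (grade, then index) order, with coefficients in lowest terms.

step 1: 6 - 28/9*e1 + 7/18*e2 - 6*e3 + 21/8*e1 e2 - 8/9*e1 e3 - 64/9*e2 e3 - 21/8*e1 e2 e3
step 2: 53/16 - 19/4*e1 - 47/8*e2 - 527/48*e3 + 101/16*e1 e2 - 133/18*e1 e3 - 773/72*e2 e3 + 41/48*e1 e2 e3
step 3: 53/16*e1 e2 - 1001/96*e1 e2 e3
Answer: 53/16*e1 e2 - 1001/96*e1 e2 e3


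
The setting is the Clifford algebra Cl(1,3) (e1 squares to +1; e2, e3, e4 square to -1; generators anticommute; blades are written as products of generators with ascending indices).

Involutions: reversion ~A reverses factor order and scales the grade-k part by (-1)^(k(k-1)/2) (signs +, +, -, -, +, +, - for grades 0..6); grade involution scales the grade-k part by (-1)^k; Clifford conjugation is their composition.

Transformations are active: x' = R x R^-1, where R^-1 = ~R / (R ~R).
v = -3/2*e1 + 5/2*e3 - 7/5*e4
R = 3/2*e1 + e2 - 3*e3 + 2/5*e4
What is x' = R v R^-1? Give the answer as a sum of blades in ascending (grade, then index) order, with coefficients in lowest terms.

~R = 3/2*e1 + e2 - 3*e3 + 2/5*e4, and R ~R = -791/100, so R^-1 = ~R / (-791/100).
R v = 581/100 + 3/2*e1 e2 - 3/4*e1 e3 - 3/2*e1 e4 + 5/2*e2 e3 - 7/5*e2 e4 + 16/5*e3 e4
Answer: -159/226*e1 - 166/113*e2 + 431/226*e3 + 459/565*e4


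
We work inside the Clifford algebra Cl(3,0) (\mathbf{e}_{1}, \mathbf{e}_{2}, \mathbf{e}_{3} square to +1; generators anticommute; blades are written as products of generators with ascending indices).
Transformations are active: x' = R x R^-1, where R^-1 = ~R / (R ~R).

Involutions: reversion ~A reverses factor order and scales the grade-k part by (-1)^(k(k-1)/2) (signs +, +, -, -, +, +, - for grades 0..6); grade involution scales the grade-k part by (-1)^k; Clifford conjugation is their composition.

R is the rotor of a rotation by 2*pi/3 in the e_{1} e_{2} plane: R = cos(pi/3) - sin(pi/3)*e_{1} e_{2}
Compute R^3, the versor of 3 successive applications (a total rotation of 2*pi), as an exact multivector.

The rotor phase is half the rotation angle and phases add under composition, so 3 steps in the e_{1} e_{2} plane accumulate phase 3*(pi/3) = \pi: R^3 = cos(\pi) - sin(\pi)*e_{1} e_{2}.
cos(\pi) = -1 and sin(\pi) = 0, so R^3 = -1. The total rotation 2*pi is 1 full turn, so every vector returns to itself, yet the rotor is -1, on the OTHER sheet of the double cover (an odd number of 2*pi turns).
Answer: -1


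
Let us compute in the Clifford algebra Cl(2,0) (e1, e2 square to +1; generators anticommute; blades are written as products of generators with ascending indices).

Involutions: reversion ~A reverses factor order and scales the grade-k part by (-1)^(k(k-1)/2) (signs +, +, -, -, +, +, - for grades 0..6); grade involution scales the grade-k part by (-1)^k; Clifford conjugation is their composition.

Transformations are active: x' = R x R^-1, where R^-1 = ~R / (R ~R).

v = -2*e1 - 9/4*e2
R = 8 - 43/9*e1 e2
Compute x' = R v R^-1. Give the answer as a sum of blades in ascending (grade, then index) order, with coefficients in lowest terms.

~R = 8 + 43/9*e1 e2, and R ~R = 7033/81, so R^-1 = ~R / (7033/81).
R v = -21/4*e1 - 248/9*e2
Answer: 7262/7033*e1 - 79551/28132*e2


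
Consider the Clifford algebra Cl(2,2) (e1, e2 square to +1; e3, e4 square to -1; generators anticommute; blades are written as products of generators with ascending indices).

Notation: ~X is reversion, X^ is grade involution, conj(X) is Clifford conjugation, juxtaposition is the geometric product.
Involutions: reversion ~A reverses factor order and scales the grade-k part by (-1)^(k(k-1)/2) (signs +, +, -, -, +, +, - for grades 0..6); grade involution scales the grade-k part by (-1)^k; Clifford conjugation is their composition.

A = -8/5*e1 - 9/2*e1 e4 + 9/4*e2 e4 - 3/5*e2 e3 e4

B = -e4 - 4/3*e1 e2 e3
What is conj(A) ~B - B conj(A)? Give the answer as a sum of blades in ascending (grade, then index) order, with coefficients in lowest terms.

first term: 9/2*e1 - 9/4*e2 - 4/5*e1 e4 + 23/15*e2 e3 - 3*e1 e3 e4 - 6*e2 e3 e4
second term: -9/2*e1 + 9/4*e2 + 12/5*e1 e4 - 41/15*e2 e3 - 3*e1 e3 e4 - 6*e2 e3 e4
Answer: 9*e1 - 9/2*e2 - 16/5*e1 e4 + 64/15*e2 e3


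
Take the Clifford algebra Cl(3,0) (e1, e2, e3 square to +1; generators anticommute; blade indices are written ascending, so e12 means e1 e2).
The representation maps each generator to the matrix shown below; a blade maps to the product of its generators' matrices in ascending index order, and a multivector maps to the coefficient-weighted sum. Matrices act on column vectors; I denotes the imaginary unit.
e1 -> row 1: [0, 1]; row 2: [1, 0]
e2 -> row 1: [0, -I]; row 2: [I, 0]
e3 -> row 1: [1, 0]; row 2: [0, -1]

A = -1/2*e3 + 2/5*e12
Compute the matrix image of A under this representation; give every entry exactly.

Bivector images (products of the table entries): rho(e12) = rho(e1)rho(e2) = row 1: [I, 0]; row 2: [0, -I].
M = (-1/2)*rho(e3) + (2/5)*rho(e12), summed entrywise:
Answer: row 1: [-1/2 + 2*I/5, 0]; row 2: [0, 1/2 - 2*I/5]


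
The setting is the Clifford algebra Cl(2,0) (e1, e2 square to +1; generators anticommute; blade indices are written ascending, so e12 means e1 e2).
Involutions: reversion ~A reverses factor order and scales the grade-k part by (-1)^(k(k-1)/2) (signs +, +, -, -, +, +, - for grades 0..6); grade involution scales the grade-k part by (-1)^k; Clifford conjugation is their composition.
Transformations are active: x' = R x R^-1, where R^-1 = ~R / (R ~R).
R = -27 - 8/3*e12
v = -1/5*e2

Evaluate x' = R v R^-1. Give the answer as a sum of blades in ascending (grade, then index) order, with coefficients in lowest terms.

~R = -27 + 8/3*e12, and R ~R = 6625/9, so R^-1 = ~R / (6625/9).
R v = 8/15*e1 + 27/5*e2
Answer: -1296/33125*e1 - 6497/33125*e2


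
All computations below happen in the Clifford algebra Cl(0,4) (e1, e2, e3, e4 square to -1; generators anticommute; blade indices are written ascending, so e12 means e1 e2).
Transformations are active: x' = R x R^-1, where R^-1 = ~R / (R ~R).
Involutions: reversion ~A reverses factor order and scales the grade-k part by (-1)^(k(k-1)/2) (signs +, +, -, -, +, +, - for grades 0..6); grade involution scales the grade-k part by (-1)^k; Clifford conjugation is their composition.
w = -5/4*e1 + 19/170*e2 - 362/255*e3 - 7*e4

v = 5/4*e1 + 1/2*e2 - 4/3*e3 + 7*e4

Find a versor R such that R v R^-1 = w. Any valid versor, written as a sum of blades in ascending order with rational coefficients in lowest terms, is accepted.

Key observation: q(v) = q(w) = -7573/144 (sandwiches preserve the norm), so R = v + w = 52/85*e2 - 234/85*e3 works whenever it is invertible — the component of v along it is kept and (v - w)/2 reverses, sending v to w.
Answer: 52/85*e2 - 234/85*e3


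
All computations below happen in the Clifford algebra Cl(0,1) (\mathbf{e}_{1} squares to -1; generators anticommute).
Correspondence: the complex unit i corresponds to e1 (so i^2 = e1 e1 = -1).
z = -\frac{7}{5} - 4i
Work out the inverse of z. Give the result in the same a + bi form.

In blades: z = -\frac{7}{5} - 4 e_{1}.
With qbar = -\frac{7}{5} + 4 e_{1} (scalar fixed, mapped units negated), z qbar = \frac{449}{25} (the sum of squared coefficients), so z^-1 = qbar / (\frac{449}{25}) = -\frac{35}{449} + \frac{100}{449} e_{1}; translating back:
Answer: -\frac{35}{449} + \frac{100}{449}i


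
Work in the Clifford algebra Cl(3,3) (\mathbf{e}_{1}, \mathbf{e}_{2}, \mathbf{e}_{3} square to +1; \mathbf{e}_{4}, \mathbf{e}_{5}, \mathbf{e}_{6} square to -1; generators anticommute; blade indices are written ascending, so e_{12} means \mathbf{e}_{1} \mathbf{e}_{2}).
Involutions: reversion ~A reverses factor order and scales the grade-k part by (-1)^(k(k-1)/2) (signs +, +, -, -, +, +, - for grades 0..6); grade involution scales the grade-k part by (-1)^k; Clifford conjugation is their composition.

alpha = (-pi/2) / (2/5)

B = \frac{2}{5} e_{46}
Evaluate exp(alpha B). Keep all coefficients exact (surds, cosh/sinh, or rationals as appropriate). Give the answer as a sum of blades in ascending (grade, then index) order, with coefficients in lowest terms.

B^2 = (\frac{2}{5})^2*(e_{46})^2 = \frac{4}{25}*(-1) = -\frac{4}{25} (a basis 2-blade squares to minus the product of its generators' squares).
B^2 = -\frac{4}{25} — B^2 < 0, so the exponential closes trigonometrically: l = \frac{2}{5}, alpha*l = - \frac{\pi}{2}, so exp(alpha B) = cos(- \frac{\pi}{2}) + (sin(- \frac{\pi}{2})/(\frac{2}{5}))*B = 0 + (- \frac{5}{2})*B.
Answer: -e_{46}


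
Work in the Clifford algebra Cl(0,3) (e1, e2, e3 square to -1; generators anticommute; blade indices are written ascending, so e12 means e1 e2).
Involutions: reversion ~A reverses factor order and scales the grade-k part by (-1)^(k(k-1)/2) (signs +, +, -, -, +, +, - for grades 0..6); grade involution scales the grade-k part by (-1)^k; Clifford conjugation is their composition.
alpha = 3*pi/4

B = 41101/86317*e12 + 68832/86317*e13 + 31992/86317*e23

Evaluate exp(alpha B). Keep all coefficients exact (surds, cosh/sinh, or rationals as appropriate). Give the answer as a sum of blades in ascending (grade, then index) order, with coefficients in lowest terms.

B^2 term by term: the squares give (41101/86317)^2*(e12)^2 + (68832/86317)^2*(e13)^2 + (31992/86317)^2*(e23)^2 = 1689292201/7450624489*(-1) + 4737844224/7450624489*(-1) + 1023488064/7450624489*(-1) = -1 (each basis 2-blade squares to minus the product of its generators' squares); cross terms between blades sharing an index anticommute and cancel. So B^2 = -1.
B^2 = -1 — B^2 < 0, so the exponential closes trigonometrically: l = 1, alpha*l = 3*pi/4, so exp(alpha B) = cos(3*pi/4) + (sin(3*pi/4)/1)*B = -sqrt(2)/2 + (sqrt(2)/2)*B.
Answer: -sqrt(2)/2 + 41101*sqrt(2)/172634*e12 + 34416*sqrt(2)/86317*e13 + 15996*sqrt(2)/86317*e23


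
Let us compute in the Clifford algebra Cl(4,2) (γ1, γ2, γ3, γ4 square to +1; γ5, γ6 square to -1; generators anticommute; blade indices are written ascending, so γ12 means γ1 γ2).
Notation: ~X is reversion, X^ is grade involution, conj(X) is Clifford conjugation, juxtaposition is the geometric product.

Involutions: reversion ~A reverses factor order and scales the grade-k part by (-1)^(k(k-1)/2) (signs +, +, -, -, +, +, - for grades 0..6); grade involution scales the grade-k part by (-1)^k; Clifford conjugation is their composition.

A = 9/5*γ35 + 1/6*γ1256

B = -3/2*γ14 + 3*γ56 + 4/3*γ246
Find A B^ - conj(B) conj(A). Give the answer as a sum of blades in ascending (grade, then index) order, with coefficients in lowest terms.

first term: -1/2*γ12 - 27/5*γ36 + 2/9*γ145 + 27/10*γ1345 + 1/4*γ2456 + 12/5*γ23456
second term: 1/2*γ12 + 27/5*γ36 - 2/9*γ145 + 27/10*γ1345 + 1/4*γ2456 + 12/5*γ23456
Answer: -γ12 - 54/5*γ36 + 4/9*γ145


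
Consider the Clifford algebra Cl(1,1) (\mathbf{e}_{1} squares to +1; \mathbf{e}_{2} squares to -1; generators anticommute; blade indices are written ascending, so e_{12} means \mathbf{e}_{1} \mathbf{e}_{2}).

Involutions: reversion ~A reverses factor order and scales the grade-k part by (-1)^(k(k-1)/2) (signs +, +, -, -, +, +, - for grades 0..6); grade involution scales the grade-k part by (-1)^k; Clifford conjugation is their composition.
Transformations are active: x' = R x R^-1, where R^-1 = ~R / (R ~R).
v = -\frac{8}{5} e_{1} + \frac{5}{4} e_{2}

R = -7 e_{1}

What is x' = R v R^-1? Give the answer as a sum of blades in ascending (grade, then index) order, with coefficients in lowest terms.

~R = -7 e_{1}, and R ~R = 49, so R^-1 = ~R / (49).
R v = \frac{56}{5} - \frac{35}{4} e_{12}
Answer: -\frac{8}{5} e_{1} - \frac{5}{4} e_{2}


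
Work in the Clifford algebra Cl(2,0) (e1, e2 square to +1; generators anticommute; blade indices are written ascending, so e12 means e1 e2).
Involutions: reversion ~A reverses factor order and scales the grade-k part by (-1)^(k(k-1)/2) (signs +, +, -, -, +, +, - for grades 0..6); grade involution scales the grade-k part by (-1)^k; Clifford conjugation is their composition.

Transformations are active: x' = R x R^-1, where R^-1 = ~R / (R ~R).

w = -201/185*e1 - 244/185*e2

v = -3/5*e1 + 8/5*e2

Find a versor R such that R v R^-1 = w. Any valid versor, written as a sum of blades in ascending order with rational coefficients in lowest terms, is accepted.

Equal squares first: v^2 = w^2 = 73/25. Then v + w = -312/185*e1 + 52/185*e2 is a versor taking v to w, provided it is invertible.
Answer: -312/185*e1 + 52/185*e2


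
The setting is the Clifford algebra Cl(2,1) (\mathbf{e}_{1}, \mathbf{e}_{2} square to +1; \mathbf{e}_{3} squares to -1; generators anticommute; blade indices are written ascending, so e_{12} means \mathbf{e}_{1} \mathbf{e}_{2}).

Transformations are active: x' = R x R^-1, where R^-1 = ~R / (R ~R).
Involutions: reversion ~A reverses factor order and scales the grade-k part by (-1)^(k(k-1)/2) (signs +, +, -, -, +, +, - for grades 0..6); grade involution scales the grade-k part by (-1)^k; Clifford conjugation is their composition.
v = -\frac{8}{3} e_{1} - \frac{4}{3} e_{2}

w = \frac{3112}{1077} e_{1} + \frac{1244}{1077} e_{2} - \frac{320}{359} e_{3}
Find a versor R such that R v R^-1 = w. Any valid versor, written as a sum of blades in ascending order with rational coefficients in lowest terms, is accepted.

Reasoning: v^2 = w^2 = \frac{80}{9} since conjugation preserves the quadratic form; R = v + w = \frac{80}{359} e_{1} - \frac{64}{359} e_{2} - \frac{320}{359} e_{3} is then valid when invertible, keeping its own part and reversing (v - w)/2.
Answer: \frac{80}{359} e_{1} - \frac{64}{359} e_{2} - \frac{320}{359} e_{3}


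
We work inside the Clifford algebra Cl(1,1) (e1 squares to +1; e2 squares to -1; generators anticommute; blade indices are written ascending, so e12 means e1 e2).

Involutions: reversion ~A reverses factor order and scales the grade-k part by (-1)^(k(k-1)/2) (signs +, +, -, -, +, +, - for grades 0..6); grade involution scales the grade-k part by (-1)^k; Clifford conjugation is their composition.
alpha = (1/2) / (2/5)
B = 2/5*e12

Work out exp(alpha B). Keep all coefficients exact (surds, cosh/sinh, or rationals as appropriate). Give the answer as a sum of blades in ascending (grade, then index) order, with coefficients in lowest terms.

B^2 = (2/5)^2*(e12)^2 = 4/25*(+1) = 4/25 (a basis 2-blade squares to minus the product of its generators' squares).
B^2 = 4/25 — the positive square puts this in the hyperbolic regime; l = 2/5, alpha*l = 1/2, so exp(alpha B) = cosh(1/2) + (sinh(1/2)/(2/5))*B = cosh(1/2) + (5*sinh(1/2)/2)*B.
Answer: cosh(1/2) + sinh(1/2)*e12


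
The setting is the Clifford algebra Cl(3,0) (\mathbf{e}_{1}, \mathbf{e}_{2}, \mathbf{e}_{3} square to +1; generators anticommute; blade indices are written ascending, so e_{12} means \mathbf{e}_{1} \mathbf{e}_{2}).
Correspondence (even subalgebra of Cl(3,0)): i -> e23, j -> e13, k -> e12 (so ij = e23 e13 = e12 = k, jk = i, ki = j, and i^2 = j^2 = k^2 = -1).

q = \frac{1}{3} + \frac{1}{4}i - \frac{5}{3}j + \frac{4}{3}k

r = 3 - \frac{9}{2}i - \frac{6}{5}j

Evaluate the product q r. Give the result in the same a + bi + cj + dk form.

In blades: q = \frac{1}{3} + \frac{4}{3} e_{12} - \frac{5}{3} e_{13} + \frac{1}{4} e_{23}, r = 3 - \frac{6}{5} e_{13} - \frac{9}{2} e_{23}.
Distribute q over r term by term (generator squares from the signature, products reordered to ascending indices): (\frac{1}{3})*r = 1 - \frac{2}{5} e_{13} - \frac{3}{2} e_{23}; (\frac{4}{3} e_{12})*r = 4 e_{12} - 6 e_{13} + \frac{8}{5} e_{23}; (-\frac{5}{3} e_{13})*r = -2 - \frac{15}{2} e_{12} - 5 e_{13}; (\frac{1}{4} e_{23})*r = \frac{9}{8} - \frac{3}{10} e_{12} + \frac{3}{4} e_{23}.
Sum: \frac{1}{8} - \frac{19}{5} e_{12} - \frac{57}{5} e_{13} + \frac{17}{20} e_{23}; translating back through the correspondence:
Answer: \frac{1}{8} + \frac{17}{20}i - \frac{57}{5}j - \frac{19}{5}k


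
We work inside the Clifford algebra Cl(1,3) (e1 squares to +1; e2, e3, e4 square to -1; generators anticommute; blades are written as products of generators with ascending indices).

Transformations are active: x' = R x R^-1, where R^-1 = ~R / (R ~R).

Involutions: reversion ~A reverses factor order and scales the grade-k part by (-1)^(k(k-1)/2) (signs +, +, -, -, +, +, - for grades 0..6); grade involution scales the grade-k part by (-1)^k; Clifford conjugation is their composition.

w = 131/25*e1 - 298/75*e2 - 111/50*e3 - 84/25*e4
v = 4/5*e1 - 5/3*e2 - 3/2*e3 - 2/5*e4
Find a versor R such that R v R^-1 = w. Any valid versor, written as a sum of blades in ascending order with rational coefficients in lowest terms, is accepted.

Take R = v + w = 151/25*e1 - 141/25*e2 - 93/25*e3 - 94/25*e4. Because q(v) = q(w) = -4093/900, conjugation by R sends v exactly to w.
Answer: 151/25*e1 - 141/25*e2 - 93/25*e3 - 94/25*e4


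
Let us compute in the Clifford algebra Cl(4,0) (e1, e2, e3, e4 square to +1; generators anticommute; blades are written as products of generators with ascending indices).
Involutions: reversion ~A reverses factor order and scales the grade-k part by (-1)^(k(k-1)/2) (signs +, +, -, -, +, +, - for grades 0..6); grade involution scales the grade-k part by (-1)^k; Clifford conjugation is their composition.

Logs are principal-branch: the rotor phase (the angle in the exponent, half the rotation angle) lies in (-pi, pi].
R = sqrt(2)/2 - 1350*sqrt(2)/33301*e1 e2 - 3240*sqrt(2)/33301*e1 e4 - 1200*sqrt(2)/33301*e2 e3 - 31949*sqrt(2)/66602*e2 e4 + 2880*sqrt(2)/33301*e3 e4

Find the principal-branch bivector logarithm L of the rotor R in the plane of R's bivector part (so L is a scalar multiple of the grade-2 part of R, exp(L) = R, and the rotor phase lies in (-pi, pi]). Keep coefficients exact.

The scalar part of R is sqrt(2)/2, which pins the rotor phase on the principal branch; dividing the bivector part by the sine of that phase recovers the unit plane, and L is the phase times that plane.
Concretely: cos(phase) = sqrt(2)/2 gives phase = ±pi/4, and since phase/sin(phase) is even the sign is immaterial: L = (phase/sin(phase)) * <R>_2 = (sqrt(2)*pi/4) * <R>_2.
Answer: -675*pi/33301*e1 e2 - 1620*pi/33301*e1 e4 - 600*pi/33301*e2 e3 - 31949*pi/133204*e2 e4 + 1440*pi/33301*e3 e4


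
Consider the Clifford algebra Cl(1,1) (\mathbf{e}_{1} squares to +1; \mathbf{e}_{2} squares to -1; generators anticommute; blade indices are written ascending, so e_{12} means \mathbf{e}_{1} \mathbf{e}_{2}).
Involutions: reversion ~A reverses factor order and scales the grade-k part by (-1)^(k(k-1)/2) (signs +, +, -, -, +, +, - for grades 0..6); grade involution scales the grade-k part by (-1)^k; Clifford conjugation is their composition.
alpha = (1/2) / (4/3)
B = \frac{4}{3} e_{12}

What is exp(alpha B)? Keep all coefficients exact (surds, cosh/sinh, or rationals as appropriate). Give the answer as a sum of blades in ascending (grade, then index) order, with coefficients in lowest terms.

B^2 = (\frac{4}{3})^2*(e_{12})^2 = \frac{16}{9}*(+1) = \frac{16}{9} (a basis 2-blade squares to minus the product of its generators' squares).
B^2 = \frac{16}{9} — the series telescopes hyperbolically here: l = \frac{4}{3}, alpha*l = \frac{1}{2}, so exp(alpha B) = cosh(\frac{1}{2}) + (sinh(\frac{1}{2})/(\frac{4}{3}))*B = \cosh{\left(\frac{1}{2} \right)} + (\frac{3 \sinh{\left(\frac{1}{2} \right)}}{4})*B.
Answer: \cosh{\left(\frac{1}{2} \right)} + \sinh{\left(\frac{1}{2} \right)} e_{12}


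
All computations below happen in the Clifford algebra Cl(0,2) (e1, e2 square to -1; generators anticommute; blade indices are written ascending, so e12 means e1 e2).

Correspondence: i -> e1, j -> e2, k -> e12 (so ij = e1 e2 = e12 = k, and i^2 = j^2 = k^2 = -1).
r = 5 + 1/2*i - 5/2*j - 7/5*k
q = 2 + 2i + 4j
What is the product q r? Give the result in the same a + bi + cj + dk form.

In blades: q = 2 + 2*e1 + 4*e2, r = 5 + 1/2*e1 - 5/2*e2 - 7/5*e12.
Distribute q over r term by term (generator squares from the signature, products reordered to ascending indices): (2)*r = 10 + e1 - 5*e2 - 14/5*e12; (2*e1)*r = -1 + 10*e1 + 14/5*e2 - 5*e12; (4*e2)*r = 10 - 28/5*e1 + 20*e2 - 2*e12.
Sum: 19 + 27/5*e1 + 89/5*e2 - 49/5*e12; translating back through the correspondence:
Answer: 19 + 27/5*i + 89/5*j - 49/5*k


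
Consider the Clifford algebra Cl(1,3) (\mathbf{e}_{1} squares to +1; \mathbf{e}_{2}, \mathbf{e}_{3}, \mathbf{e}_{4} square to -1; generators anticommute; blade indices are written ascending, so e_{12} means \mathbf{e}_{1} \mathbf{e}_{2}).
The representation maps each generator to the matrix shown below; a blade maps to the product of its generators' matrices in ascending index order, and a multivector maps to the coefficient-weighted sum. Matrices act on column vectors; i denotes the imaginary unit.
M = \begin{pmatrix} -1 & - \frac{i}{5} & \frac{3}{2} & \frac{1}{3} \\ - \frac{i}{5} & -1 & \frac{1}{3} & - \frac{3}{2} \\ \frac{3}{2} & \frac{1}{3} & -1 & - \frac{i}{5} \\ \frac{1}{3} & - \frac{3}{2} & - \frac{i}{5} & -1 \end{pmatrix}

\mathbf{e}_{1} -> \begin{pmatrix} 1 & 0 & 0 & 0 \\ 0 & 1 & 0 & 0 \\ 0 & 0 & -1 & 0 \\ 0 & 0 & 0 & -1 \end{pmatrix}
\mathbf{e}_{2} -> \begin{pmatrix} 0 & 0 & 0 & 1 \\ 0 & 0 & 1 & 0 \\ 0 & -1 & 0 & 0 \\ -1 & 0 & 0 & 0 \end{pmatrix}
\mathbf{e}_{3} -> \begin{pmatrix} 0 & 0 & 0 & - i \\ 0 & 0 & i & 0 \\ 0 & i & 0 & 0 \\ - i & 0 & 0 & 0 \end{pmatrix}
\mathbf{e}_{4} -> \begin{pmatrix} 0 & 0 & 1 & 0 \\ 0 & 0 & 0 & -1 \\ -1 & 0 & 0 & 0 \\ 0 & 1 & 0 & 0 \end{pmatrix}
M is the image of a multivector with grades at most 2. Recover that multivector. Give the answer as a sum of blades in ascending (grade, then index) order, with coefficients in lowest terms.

Method: the blade images are trace-orthogonal — tr(rho(e_A) rho(e_B)^-1) = 4 if A = B and 0 otherwise — and rho(e_A)^-1 = (e_A)^2 * rho(e_A) with (e_A)^2 = +1 or -1, so the coefficient of e_A in the preimage is (e_A)^2 * tr(M rho(e_A))/4.
Nonzero projections over blades of grade <= 2: 1: (1)^2 = +1, tr(M 1) = -4, coefficient -1; e_{12}: (e_{12})^2 = +1, tr(M rho(e_{12})) = \frac{4}{3}, coefficient \frac{1}{3}; e_{14}: (e_{14})^2 = +1, tr(M rho(e_{14})) = 6, coefficient \frac{3}{2}; e_{34}: (e_{34})^2 = -1, tr(M rho(e_{34})) = - \frac{4}{5}, coefficient \frac{1}{5}. Every other blade of grade <= 2 projects to 0.
Answer: -1 + \frac{1}{3} e_{12} + \frac{3}{2} e_{14} + \frac{1}{5} e_{34}


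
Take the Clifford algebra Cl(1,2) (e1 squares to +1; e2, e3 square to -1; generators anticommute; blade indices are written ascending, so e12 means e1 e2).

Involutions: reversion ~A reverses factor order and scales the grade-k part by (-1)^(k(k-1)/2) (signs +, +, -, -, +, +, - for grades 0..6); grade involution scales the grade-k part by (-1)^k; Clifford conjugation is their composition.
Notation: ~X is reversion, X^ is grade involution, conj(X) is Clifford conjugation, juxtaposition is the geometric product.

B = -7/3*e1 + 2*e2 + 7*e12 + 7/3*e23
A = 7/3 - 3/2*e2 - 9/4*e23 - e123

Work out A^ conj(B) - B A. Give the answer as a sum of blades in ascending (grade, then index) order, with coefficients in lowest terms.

first term: -9/4 - 49/18*e1 - 14/3*e2 + e3 - 119/6*e12 + 55/4*e13 - 28/9*e23 - 21/4*e123
second term: 33/4 + 133/18*e1 + 14/3*e2 - 6*e3 + 119/6*e12 + 55/4*e13 + 70/9*e23 + 21/4*e123
Answer: -21/2 - 91/9*e1 - 28/3*e2 + 7*e3 - 119/3*e12 - 98/9*e23 - 21/2*e123


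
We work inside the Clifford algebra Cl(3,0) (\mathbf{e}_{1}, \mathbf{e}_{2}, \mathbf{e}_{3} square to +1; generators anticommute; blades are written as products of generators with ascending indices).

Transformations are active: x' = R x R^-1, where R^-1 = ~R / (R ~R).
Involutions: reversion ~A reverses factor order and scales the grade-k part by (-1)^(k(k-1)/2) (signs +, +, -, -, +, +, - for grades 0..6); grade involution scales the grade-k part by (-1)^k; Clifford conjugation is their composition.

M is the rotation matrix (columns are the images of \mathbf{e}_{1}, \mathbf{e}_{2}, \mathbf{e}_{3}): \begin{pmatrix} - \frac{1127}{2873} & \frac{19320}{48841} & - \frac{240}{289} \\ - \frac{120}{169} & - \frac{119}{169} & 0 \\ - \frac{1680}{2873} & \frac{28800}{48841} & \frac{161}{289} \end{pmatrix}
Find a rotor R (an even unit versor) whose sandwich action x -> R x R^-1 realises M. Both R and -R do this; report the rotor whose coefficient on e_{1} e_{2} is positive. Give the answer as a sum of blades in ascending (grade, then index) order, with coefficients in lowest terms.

Method: write R = a + b12*e_{1} e_{2} + b13*e_{1} e_{3} + b23*e_{2} e_{3} with a^2 + b12^2 + b13^2 + b23^2 = 1 (so R^-1 = ~R). Expanding the columns R e_j ~R gives tr M = 4a^2 - 1 and, from the antisymmetric part, M21 - M12 = -4a*b12, M13 - M31 = 4a*b13, M32 - M23 = -4a*b23.
Here tr M = -\frac{26341}{48841}, so a^2 = (1 + tr M)/4 = \frac{5625}{48841} and a = ±\frac{75}{221}. Taking a = \frac{75}{221}: M21 - M12 = -\frac{54000}{48841}, M13 - M31 = -\frac{12000}{48841}, M32 - M23 = \frac{28800}{48841}, giving b12 = \frac{180}{221}, b13 = -\frac{40}{221}, b23 = -\frac{96}{221}, i.e. R = \frac{75}{221} + \frac{180}{221} e_{1} e_{2} - \frac{40}{221} e_{1} e_{3} - \frac{96}{221} e_{2} e_{3}.
Its e_{1} e_{2} coefficient is already positive.
Answer: \frac{75}{221} + \frac{180}{221} e_{1} e_{2} - \frac{40}{221} e_{1} e_{3} - \frac{96}{221} e_{2} e_{3}. Recall the cover is two-to-one: with M of trace -\frac{26341}{48841}, both preimages act alike, and the stated e_{1} e_{2} sign chooses the sheet.


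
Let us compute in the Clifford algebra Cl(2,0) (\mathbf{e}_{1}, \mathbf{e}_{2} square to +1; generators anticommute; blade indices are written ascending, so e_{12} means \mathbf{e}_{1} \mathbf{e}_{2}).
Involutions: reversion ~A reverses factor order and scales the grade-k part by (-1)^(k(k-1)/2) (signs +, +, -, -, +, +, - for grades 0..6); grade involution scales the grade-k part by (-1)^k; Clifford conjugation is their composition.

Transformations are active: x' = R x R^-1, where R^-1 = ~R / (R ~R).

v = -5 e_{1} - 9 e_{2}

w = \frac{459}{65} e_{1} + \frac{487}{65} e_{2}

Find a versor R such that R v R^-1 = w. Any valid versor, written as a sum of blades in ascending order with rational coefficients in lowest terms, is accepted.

The midline construction: v and w both square to 106, so reflecting in their sum \frac{134}{65} e_{1} - \frac{98}{65} e_{2} exchanges them.
Answer: \frac{134}{65} e_{1} - \frac{98}{65} e_{2}


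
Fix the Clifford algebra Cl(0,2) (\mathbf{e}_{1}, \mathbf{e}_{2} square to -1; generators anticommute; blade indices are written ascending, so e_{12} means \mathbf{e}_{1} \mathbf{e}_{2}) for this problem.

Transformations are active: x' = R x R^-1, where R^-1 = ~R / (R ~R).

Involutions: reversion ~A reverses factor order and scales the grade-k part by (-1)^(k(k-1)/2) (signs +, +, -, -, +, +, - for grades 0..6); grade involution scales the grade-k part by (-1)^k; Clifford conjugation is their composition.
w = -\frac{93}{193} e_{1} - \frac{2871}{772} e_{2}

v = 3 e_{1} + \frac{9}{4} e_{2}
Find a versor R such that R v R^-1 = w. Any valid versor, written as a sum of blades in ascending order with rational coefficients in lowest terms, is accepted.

R = v + w = \frac{486}{193} e_{1} - \frac{567}{386} e_{2} works: the equal norms (-\frac{225}{16}) guarantee its sandwich swaps v into w.
Answer: \frac{486}{193} e_{1} - \frac{567}{386} e_{2}


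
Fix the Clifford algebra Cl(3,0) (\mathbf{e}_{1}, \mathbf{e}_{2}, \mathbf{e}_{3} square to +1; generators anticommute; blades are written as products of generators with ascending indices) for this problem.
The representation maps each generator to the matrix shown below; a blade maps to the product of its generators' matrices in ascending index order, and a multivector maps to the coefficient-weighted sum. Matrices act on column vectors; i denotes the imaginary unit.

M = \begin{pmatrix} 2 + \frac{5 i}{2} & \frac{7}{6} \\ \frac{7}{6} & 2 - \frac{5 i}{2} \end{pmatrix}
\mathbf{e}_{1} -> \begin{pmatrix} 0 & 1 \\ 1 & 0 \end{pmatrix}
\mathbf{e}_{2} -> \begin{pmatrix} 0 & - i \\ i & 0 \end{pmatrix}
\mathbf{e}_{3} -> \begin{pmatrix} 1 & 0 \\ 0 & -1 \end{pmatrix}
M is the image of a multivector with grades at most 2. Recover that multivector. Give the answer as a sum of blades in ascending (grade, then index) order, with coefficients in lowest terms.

Method: 1, rho(e_{1}), rho(e_{2}), rho(e_{3}) form a trace-orthogonal basis of the 2x2 complex matrices (tr(X Y) = 2 if X = Y, else 0), so M = m0*1 + m1*rho(e_{1}) + m2*rho(e_{2}) + m3*rho(e_{3}) with m0 = tr(M)/2 = 2, m1 = tr(M rho(e_{1}))/2 = \frac{7}{6}, m2 = tr(M rho(e_{2}))/2 = 0, m3 = tr(M rho(e_{3}))/2 = \frac{5 i}{2}.
Multiplying table entries, the bivector images are rho(e_{1} e_{2}) = i*rho(e_{3}), rho(e_{1} e_{3}) = -i*rho(e_{2}), rho(e_{2} e_{3}) = i*rho(e_{1}); with real blade coefficients the real parts of m0..m3 are the coefficients of 1, e_{1}, e_{2}, e_{3} and the imaginary parts give the bivectors (e_{2} e_{3}: Im m1, e_{1} e_{3}: -Im m2, e_{1} e_{2}: Im m3).
Answer: 2 + \frac{7}{6} e_{1} + \frac{5}{2} e_{1} e_{2}


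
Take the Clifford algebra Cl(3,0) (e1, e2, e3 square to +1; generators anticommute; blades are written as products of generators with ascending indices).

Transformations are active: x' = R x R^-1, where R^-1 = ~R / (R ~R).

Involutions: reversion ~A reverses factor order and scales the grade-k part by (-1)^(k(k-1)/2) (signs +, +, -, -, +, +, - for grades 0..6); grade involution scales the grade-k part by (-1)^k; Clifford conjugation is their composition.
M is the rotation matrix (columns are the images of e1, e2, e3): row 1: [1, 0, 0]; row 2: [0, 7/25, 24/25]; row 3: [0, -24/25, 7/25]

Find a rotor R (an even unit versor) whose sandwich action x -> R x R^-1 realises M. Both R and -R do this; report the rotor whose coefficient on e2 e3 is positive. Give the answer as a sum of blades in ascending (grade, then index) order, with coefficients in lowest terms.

Method: write R = a + b12*e1 e2 + b13*e1 e3 + b23*e2 e3 with a^2 + b12^2 + b13^2 + b23^2 = 1 (so R^-1 = ~R). Expanding the columns R e_j ~R gives tr M = 4a^2 - 1 and, from the antisymmetric part, M21 - M12 = -4a*b12, M13 - M31 = 4a*b13, M32 - M23 = -4a*b23.
Here tr M = 39/25, so a^2 = (1 + tr M)/4 = 16/25 and a = ±4/5. Taking a = 4/5: M21 - M12 = 0, M13 - M31 = 0, M32 - M23 = -48/25, giving b12 = 0, b13 = 0, b23 = 3/5, i.e. R = 4/5 + 3/5*e2 e3.
Its e2 e3 coefficient is already positive.
Answer: 4/5 + 3/5*e2 e3. Recall the cover is two-to-one: with M of trace 39/25, both preimages act alike, and the stated e2 e3 sign chooses the sheet.


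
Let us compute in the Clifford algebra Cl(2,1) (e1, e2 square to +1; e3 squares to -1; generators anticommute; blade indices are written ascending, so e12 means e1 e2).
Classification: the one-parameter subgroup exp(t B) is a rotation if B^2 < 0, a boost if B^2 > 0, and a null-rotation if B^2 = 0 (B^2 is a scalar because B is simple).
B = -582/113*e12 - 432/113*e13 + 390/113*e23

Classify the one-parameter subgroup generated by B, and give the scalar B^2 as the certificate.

B^2 term by term: the squares give (-582/113)^2*(e12)^2 + (-432/113)^2*(e13)^2 + (390/113)^2*(e23)^2 = 338724/12769*(-1) + 186624/12769*(+1) + 152100/12769*(+1) = 0 (each basis 2-blade squares to minus the product of its generators' squares); cross terms between blades sharing an index anticommute and cancel. So B^2 = 0.
Answer: null-rotation, certificate B^2 = 0. B^2 = 0 is basis-independent, so its sign is the whole story.


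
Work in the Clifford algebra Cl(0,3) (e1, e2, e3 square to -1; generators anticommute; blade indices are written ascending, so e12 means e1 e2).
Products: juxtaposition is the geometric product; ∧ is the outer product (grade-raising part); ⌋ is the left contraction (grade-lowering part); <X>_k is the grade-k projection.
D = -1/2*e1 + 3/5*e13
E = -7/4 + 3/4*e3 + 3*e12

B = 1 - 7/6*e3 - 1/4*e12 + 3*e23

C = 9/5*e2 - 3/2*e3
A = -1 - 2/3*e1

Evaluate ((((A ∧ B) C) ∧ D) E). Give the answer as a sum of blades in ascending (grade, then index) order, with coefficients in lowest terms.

step 1: -1 - 2/3*e1 + 7/6*e3 + 1/4*e12 + 7/9*e13 - 3*e23 - 2*e123
step 2: 7/4 + 43/60*e1 - 63/10*e2 - 39/10*e3 - 21/5*e12 - 13/5*e13 - 21/10*e23 - 71/40*e123
step 3: -7/8*e1 - 63/20*e12 - 9/10*e13 + 483/100*e123
step 4: 189/20 + 353/160*e1 + 21/8*e2 - 1449/100*e3 + 189/100*e12 + 147/160*e13 + 27/10*e23 - 2163/200*e123
Answer: 189/20 + 353/160*e1 + 21/8*e2 - 1449/100*e3 + 189/100*e12 + 147/160*e13 + 27/10*e23 - 2163/200*e123


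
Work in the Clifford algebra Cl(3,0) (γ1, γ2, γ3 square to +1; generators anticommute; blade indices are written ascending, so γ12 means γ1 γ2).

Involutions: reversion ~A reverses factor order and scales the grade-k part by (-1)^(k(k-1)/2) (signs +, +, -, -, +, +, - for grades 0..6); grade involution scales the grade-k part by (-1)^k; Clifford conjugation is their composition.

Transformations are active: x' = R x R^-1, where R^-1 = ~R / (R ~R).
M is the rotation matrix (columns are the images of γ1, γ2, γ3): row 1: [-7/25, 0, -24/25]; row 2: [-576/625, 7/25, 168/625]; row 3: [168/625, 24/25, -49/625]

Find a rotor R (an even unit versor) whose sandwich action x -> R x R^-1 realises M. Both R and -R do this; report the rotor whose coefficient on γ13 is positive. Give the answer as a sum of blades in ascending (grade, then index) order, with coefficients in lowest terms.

Method: write R = a + b12*γ12 + b13*γ13 + b23*γ23 with a^2 + b12^2 + b13^2 + b23^2 = 1 (so R^-1 = ~R). Expanding the columns R e_j ~R gives tr M = 4a^2 - 1 and, from the antisymmetric part, M21 - M12 = -4a*b12, M13 - M31 = 4a*b13, M32 - M23 = -4a*b23.
Here tr M = -49/625, so a^2 = (1 + tr M)/4 = 144/625 and a = ±12/25. Taking a = 12/25: M21 - M12 = -576/625, M13 - M31 = -768/625, M32 - M23 = 432/625, giving b12 = 12/25, b13 = -16/25, b23 = -9/25, i.e. R = 12/25 + 12/25*γ12 - 16/25*γ13 - 9/25*γ23.
Its γ13 coefficient is negative, so report the other preimage -R.
Answer: -12/25 - 12/25*γ12 + 16/25*γ13 + 9/25*γ23. Sheet selection: the two-to-one cover makes ±R indistinguishable at the matrix level (trace -49/625), so uniqueness comes from the required sign on γ13.


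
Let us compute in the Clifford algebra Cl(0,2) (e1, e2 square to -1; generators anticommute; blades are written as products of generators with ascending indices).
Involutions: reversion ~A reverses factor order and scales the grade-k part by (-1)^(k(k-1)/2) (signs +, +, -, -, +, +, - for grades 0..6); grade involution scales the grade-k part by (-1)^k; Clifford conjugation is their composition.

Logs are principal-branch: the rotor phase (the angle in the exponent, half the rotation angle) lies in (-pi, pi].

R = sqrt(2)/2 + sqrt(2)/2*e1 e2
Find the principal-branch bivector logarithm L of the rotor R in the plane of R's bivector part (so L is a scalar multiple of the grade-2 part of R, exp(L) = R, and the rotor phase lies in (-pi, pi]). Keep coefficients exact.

The scalar part of R is sqrt(2)/2, and that scalar determines the rotor phase on the principal branch; recovering the unit plane as bivector-part over sine of the phase gives L = phase * plane.
Concretely: cos(phase) = sqrt(2)/2 gives phase = ±pi/4, and since phase/sin(phase) is even the sign is immaterial: L = (phase/sin(phase)) * <R>_2 = (sqrt(2)*pi/4) * <R>_2.
Answer: pi/4*e1 e2


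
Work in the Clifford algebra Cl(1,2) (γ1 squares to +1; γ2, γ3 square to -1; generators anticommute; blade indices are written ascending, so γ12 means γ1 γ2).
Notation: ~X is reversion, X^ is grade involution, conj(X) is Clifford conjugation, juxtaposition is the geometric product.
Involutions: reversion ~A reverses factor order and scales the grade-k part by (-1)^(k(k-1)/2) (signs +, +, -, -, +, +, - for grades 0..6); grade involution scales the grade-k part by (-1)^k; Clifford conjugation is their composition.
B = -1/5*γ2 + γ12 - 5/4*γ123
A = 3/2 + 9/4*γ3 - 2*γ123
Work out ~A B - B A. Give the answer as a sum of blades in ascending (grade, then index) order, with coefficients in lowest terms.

first term: 5/2 - 3/10*γ2 + 2*γ3 + 69/16*γ12 - 2/5*γ13 + 9/20*γ23 + 3/8*γ123
second term: -5/2 - 3/10*γ2 - 2*γ3 + 69/16*γ12 + 2/5*γ13 - 9/20*γ23 + 3/8*γ123
Answer: 5 + 4*γ3 - 4/5*γ13 + 9/10*γ23


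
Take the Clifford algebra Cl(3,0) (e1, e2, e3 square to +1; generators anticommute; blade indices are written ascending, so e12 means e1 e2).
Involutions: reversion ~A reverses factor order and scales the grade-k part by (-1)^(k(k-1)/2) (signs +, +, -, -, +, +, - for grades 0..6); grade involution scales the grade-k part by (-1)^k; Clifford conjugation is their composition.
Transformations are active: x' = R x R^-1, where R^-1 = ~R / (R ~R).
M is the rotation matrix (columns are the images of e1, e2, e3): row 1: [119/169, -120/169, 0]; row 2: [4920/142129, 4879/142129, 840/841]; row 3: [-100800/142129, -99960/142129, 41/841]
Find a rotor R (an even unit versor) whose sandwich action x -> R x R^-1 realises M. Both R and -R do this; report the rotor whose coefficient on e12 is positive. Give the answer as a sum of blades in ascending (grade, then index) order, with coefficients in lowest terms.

Method: write R = a + b12*e12 + b13*e13 + b23*e23 with a^2 + b12^2 + b13^2 + b23^2 = 1 (so R^-1 = ~R). Expanding the columns R e_j ~R gives tr M = 4a^2 - 1 and, from the antisymmetric part, M21 - M12 = -4a*b12, M13 - M31 = 4a*b13, M32 - M23 = -4a*b23.
Here tr M = 111887/142129, so a^2 = (1 + tr M)/4 = 63504/142129 and a = ±252/377. Taking a = 252/377: M21 - M12 = 105840/142129, M13 - M31 = 100800/142129, M32 - M23 = -241920/142129, giving b12 = -105/377, b13 = 100/377, b23 = 240/377, i.e. R = 252/377 - 105/377*e12 + 100/377*e13 + 240/377*e23.
Its e12 coefficient is negative, so report the other preimage -R.
Answer: -252/377 + 105/377*e12 - 100/377*e13 - 240/377*e23. Uniqueness: Spin(3) -> SO(3) maps R and -R to the same rotation of trace 111887/142129; fixing the sign of the e12 coefficient removes the ambiguity.


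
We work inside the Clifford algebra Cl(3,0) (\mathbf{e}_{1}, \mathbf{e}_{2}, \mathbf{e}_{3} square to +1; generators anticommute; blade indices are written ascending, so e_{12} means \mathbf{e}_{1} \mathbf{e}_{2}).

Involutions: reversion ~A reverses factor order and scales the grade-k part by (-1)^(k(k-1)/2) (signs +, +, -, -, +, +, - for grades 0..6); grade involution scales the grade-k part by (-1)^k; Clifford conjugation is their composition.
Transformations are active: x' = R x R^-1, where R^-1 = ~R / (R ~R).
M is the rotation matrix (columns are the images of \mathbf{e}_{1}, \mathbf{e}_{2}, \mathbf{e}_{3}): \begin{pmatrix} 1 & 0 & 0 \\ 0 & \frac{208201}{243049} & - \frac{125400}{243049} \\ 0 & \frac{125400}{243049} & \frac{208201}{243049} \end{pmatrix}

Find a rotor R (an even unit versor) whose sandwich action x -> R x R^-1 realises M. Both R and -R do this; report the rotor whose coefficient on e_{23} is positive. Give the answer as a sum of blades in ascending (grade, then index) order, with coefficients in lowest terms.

Method: write R = a + b12*e_{12} + b13*e_{13} + b23*e_{23} with a^2 + b12^2 + b13^2 + b23^2 = 1 (so R^-1 = ~R). Expanding the columns R e_j ~R gives tr M = 4a^2 - 1 and, from the antisymmetric part, M21 - M12 = -4a*b12, M13 - M31 = 4a*b13, M32 - M23 = -4a*b23.
Here tr M = \frac{659451}{243049}, so a^2 = (1 + tr M)/4 = \frac{225625}{243049} and a = ±\frac{475}{493}. Taking a = \frac{475}{493}: M21 - M12 = 0, M13 - M31 = 0, M32 - M23 = \frac{250800}{243049}, giving b12 = 0, b13 = 0, b23 = -\frac{132}{493}, i.e. R = \frac{475}{493} - \frac{132}{493} e_{23}.
Its e_{23} coefficient is negative, so report the other preimage -R.
Answer: -\frac{475}{493} + \frac{132}{493} e_{23}. Key observation: the double cover Spin(3) -> SO(3) sends R and -R to the same matrix (trace \frac{659451}{243049} here), so the stated sign of the e_{23} coefficient is what selects one sheet.
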